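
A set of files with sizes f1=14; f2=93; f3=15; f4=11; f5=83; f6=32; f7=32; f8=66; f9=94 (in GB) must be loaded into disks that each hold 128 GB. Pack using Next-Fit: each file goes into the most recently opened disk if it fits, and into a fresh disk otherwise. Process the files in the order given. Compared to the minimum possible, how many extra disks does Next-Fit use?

0

Next-Fit: [14,93,15] [11,83,32] [32,66] [94] → 4 disks.
Total size 440 GB; any packing needs at least ⌈440/128⌉ = 4 disks.
So 4 is already optimal.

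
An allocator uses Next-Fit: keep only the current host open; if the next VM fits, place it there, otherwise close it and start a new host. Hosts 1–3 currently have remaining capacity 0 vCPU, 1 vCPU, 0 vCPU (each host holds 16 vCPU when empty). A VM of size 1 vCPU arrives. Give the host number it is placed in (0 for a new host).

0

Next-Fit only looks at host 3, which has 0 vCPU free.
1 vCPU does not fit, so a new host is opened.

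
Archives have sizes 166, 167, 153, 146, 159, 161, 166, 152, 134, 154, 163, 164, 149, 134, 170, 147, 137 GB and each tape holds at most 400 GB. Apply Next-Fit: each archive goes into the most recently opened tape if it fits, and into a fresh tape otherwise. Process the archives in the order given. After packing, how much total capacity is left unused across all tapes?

Put 166 GB in tape 1; 234 GB remain.
Put 167 GB in tape 1; 67 GB remain.
Put 153 GB in tape 2; 247 GB remain.
Put 146 GB in tape 2; 101 GB remain.
Put 159 GB in tape 3; 241 GB remain.
Put 161 GB in tape 3; 80 GB remain.
Put 166 GB in tape 4; 234 GB remain.
Put 152 GB in tape 4; 82 GB remain.
Put 134 GB in tape 5; 266 GB remain.
Put 154 GB in tape 5; 112 GB remain.
Put 163 GB in tape 6; 237 GB remain.
Put 164 GB in tape 6; 73 GB remain.
Put 149 GB in tape 7; 251 GB remain.
Put 134 GB in tape 7; 117 GB remain.
Put 170 GB in tape 8; 230 GB remain.
Put 147 GB in tape 8; 83 GB remain.
Put 137 GB in tape 9; 263 GB remain.
9 tapes × 400 GB = 3600 GB; used 2622 GB; unused 978 GB.

978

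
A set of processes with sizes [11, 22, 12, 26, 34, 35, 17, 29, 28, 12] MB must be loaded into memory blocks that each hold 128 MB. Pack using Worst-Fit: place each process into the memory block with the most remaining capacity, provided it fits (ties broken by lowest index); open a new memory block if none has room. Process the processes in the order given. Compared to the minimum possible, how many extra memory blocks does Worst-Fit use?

Worst-Fit: [11,22,12,26,34,12] [35,17,29,28] → 2 memory blocks.
Total size 226 MB; any packing needs at least ⌈226/128⌉ = 2 memory blocks.
So 2 is already optimal.

0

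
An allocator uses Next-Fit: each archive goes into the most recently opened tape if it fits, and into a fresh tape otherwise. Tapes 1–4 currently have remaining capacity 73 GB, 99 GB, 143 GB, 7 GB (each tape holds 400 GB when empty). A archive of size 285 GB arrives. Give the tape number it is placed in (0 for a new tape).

0

Next-Fit only looks at tape 4, which has 7 GB free.
285 GB does not fit, so a new tape is opened.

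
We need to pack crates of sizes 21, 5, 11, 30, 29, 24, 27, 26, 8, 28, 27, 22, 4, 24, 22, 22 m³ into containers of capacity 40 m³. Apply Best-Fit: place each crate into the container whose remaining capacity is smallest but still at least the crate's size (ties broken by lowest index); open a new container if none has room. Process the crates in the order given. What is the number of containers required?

12

Put 21 m³ in container 1; 19 m³ remain.
Put 5 m³ in container 1; 14 m³ remain.
Put 11 m³ in container 1; 3 m³ remain.
Put 30 m³ in container 2; 10 m³ remain.
Put 29 m³ in container 3; 11 m³ remain.
Put 24 m³ in container 4; 16 m³ remain.
Put 27 m³ in container 5; 13 m³ remain.
Put 26 m³ in container 6; 14 m³ remain.
Put 8 m³ in container 2; 2 m³ remain.
Put 28 m³ in container 7; 12 m³ remain.
Put 27 m³ in container 8; 13 m³ remain.
Put 22 m³ in container 9; 18 m³ remain.
Put 4 m³ in container 3; 7 m³ remain.
Put 24 m³ in container 10; 16 m³ remain.
Put 22 m³ in container 11; 18 m³ remain.
Put 22 m³ in container 12; 18 m³ remain.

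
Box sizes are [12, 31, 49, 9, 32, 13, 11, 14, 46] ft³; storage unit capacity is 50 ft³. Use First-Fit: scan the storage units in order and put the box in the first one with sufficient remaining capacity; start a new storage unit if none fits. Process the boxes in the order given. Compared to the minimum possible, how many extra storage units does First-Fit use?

First-Fit: [12,31] [49] [9,32] [13,11,14] [46] → 5 storage units.
Total size 217 ft³; any packing needs at least ⌈217/50⌉ = 5 storage units.
So 5 is already optimal.

0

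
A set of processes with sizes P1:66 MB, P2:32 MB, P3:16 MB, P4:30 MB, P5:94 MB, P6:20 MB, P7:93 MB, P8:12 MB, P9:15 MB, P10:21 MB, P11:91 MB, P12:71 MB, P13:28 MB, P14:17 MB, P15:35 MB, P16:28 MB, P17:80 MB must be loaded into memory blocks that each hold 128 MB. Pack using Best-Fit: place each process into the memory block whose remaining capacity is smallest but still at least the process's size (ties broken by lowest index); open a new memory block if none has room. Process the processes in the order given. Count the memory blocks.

Put P1 (66 MB) in memory block 1; 62 MB remain.
Put P2 (32 MB) in memory block 1; 30 MB remain.
Put P3 (16 MB) in memory block 1; 14 MB remain.
Put P4 (30 MB) in memory block 2; 98 MB remain.
Put P5 (94 MB) in memory block 2; 4 MB remain.
Put P6 (20 MB) in memory block 3; 108 MB remain.
Put P7 (93 MB) in memory block 3; 15 MB remain.
Put P8 (12 MB) in memory block 1; 2 MB remain.
Put P9 (15 MB) in memory block 3; 0 MB remain.
Put P10 (21 MB) in memory block 4; 107 MB remain.
Put P11 (91 MB) in memory block 4; 16 MB remain.
Put P12 (71 MB) in memory block 5; 57 MB remain.
Put P13 (28 MB) in memory block 5; 29 MB remain.
Put P14 (17 MB) in memory block 5; 12 MB remain.
Put P15 (35 MB) in memory block 6; 93 MB remain.
Put P16 (28 MB) in memory block 6; 65 MB remain.
Put P17 (80 MB) in memory block 7; 48 MB remain.
Final memory blocks: [66,32,16,12] [30,94] [20,93,15] [21,91] [71,28,17] [35,28] [80].

7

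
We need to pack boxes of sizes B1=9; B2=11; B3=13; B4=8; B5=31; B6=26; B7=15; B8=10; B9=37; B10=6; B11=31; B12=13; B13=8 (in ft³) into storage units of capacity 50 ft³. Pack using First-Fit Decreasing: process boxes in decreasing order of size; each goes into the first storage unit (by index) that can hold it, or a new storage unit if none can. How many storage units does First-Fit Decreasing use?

5

Sorted descending: 37, 31, 31, 26, 15, 13, 13, 11, 10, 9, 8, 8, 6.
37 ft³ → storage unit 1 (remaining 13 ft³)
31 ft³ → storage unit 2 (remaining 19 ft³)
31 ft³ → storage unit 3 (remaining 19 ft³)
26 ft³ → storage unit 4 (remaining 24 ft³)
15 ft³ → storage unit 2 (remaining 4 ft³)
13 ft³ → storage unit 1 (remaining 0 ft³)
13 ft³ → storage unit 3 (remaining 6 ft³)
11 ft³ → storage unit 4 (remaining 13 ft³)
10 ft³ → storage unit 4 (remaining 3 ft³)
9 ft³ → storage unit 5 (remaining 41 ft³)
8 ft³ → storage unit 5 (remaining 33 ft³)
8 ft³ → storage unit 5 (remaining 25 ft³)
6 ft³ → storage unit 3 (remaining 0 ft³)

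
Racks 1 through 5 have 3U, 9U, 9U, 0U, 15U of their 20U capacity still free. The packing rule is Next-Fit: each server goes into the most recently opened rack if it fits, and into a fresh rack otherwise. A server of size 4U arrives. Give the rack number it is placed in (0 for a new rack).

5

Next-Fit only looks at rack 5, which has 15U free.
4U fits there.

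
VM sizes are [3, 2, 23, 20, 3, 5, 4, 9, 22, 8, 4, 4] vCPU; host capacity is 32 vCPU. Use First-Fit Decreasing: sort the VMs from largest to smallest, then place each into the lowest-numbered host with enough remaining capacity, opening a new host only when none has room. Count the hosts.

4 hosts

Sorted descending: 23, 22, 20, 9, 8, 5, 4, 4, 4, 3, 3, 2.
host 1: place 23 vCPU, 9 vCPU left
host 2: place 22 vCPU, 10 vCPU left
host 3: place 20 vCPU, 12 vCPU left
host 1: place 9 vCPU, 0 vCPU left
host 2: place 8 vCPU, 2 vCPU left
host 3: place 5 vCPU, 7 vCPU left
host 3: place 4 vCPU, 3 vCPU left
host 4: place 4 vCPU, 28 vCPU left
host 4: place 4 vCPU, 24 vCPU left
host 3: place 3 vCPU, 0 vCPU left
host 4: place 3 vCPU, 21 vCPU left
host 2: place 2 vCPU, 0 vCPU left
Final hosts: [23,9] [22,8,2] [20,5,4,3] [4,4,3].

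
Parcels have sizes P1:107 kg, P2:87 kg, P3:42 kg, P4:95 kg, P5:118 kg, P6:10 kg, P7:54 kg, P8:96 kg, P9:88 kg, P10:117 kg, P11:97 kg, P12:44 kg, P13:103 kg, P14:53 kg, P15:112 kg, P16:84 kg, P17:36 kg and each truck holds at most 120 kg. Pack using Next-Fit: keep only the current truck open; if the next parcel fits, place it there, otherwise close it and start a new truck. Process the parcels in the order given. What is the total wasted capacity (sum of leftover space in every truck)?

truck 1: place P1 (107 kg), 13 kg left
truck 2: place P2 (87 kg), 33 kg left
truck 3: place P3 (42 kg), 78 kg left
truck 4: place P4 (95 kg), 25 kg left
truck 5: place P5 (118 kg), 2 kg left
truck 6: place P6 (10 kg), 110 kg left
truck 6: place P7 (54 kg), 56 kg left
truck 7: place P8 (96 kg), 24 kg left
truck 8: place P9 (88 kg), 32 kg left
truck 9: place P10 (117 kg), 3 kg left
truck 10: place P11 (97 kg), 23 kg left
truck 11: place P12 (44 kg), 76 kg left
truck 12: place P13 (103 kg), 17 kg left
truck 13: place P14 (53 kg), 67 kg left
truck 14: place P15 (112 kg), 8 kg left
truck 15: place P16 (84 kg), 36 kg left
truck 15: place P17 (36 kg), 0 kg left
15 trucks × 120 kg = 1800 kg; used 1343 kg; unused 457 kg.

457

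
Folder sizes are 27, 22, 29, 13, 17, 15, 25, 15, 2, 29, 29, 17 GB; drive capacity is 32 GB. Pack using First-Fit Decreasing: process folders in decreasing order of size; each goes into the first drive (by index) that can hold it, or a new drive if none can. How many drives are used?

Sorted descending: 29, 29, 29, 27, 25, 22, 17, 17, 15, 15, 13, 2.
29 GB → drive 1 (remaining 3 GB)
29 GB → drive 2 (remaining 3 GB)
29 GB → drive 3 (remaining 3 GB)
27 GB → drive 4 (remaining 5 GB)
25 GB → drive 5 (remaining 7 GB)
22 GB → drive 6 (remaining 10 GB)
17 GB → drive 7 (remaining 15 GB)
17 GB → drive 8 (remaining 15 GB)
15 GB → drive 7 (remaining 0 GB)
15 GB → drive 8 (remaining 0 GB)
13 GB → drive 9 (remaining 19 GB)
2 GB → drive 1 (remaining 1 GB)
Final drives: [29,2] [29] [29] [27] [25] [22] [17,15] [17,15] [13].

9 drives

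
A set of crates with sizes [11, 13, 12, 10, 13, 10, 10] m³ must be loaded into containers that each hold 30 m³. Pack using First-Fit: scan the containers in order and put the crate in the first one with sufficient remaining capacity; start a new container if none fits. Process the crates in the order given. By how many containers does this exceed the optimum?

1

First-Fit: [11,13] [12,10] [13,10] [10] → 4 containers.
Total size 79 m³; any packing needs at least ⌈79/30⌉ = 3 containers.
An optimal packing achieves that bound: [13,13] [12,11] [10,10,10] → 3 containers.
Excess: 4 − 3 = 1.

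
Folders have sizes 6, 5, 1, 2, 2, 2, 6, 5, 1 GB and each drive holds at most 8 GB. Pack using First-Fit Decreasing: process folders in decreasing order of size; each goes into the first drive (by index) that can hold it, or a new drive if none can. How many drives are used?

4 drives

Sorted descending: 6, 6, 5, 5, 2, 2, 2, 1, 1.
Put 6 GB in drive 1; 2 GB remain.
Put 6 GB in drive 2; 2 GB remain.
Put 5 GB in drive 3; 3 GB remain.
Put 5 GB in drive 4; 3 GB remain.
Put 2 GB in drive 1; 0 GB remain.
Put 2 GB in drive 2; 0 GB remain.
Put 2 GB in drive 3; 1 GB remain.
Put 1 GB in drive 3; 0 GB remain.
Put 1 GB in drive 4; 2 GB remain.
Final drives: [6,2] [6,2] [5,2,1] [5,1].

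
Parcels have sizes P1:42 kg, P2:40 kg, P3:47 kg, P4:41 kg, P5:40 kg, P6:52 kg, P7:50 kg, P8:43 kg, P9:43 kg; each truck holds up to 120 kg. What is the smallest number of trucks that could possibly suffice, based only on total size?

4 trucks

Total size = 42 + 40 + 47 + 41 + 40 + 52 + 50 + 43 + 43 = 398 kg.
⌈398 / 120⌉ = 4.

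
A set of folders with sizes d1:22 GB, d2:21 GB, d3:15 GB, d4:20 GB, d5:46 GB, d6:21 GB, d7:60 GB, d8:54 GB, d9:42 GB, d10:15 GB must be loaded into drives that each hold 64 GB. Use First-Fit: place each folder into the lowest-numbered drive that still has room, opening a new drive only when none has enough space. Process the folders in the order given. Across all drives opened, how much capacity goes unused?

68

Put d1 (22 GB) in drive 1; 42 GB remain.
Put d2 (21 GB) in drive 1; 21 GB remain.
Put d3 (15 GB) in drive 1; 6 GB remain.
Put d4 (20 GB) in drive 2; 44 GB remain.
Put d5 (46 GB) in drive 3; 18 GB remain.
Put d6 (21 GB) in drive 2; 23 GB remain.
Put d7 (60 GB) in drive 4; 4 GB remain.
Put d8 (54 GB) in drive 5; 10 GB remain.
Put d9 (42 GB) in drive 6; 22 GB remain.
Put d10 (15 GB) in drive 2; 8 GB remain.
6 drives × 64 GB = 384 GB; used 316 GB; unused 68 GB.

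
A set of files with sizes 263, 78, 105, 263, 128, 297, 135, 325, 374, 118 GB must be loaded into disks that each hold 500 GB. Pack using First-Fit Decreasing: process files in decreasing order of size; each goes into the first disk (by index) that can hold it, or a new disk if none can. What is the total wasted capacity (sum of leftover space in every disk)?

Sorted descending: 374, 325, 297, 263, 263, 135, 128, 118, 105, 78.
Put 374 GB in disk 1; 126 GB remain.
Put 325 GB in disk 2; 175 GB remain.
Put 297 GB in disk 3; 203 GB remain.
Put 263 GB in disk 4; 237 GB remain.
Put 263 GB in disk 5; 237 GB remain.
Put 135 GB in disk 2; 40 GB remain.
Put 128 GB in disk 3; 75 GB remain.
Put 118 GB in disk 1; 8 GB remain.
Put 105 GB in disk 4; 132 GB remain.
Put 78 GB in disk 4; 54 GB remain.
5 disks × 500 GB = 2500 GB; used 2086 GB; unused 414 GB.

414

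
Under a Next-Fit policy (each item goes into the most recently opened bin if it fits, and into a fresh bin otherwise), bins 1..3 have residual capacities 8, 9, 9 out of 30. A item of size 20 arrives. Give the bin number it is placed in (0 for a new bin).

Next-Fit only looks at bin 3, which has 9 free.
20 does not fit, so a new bin is opened.

0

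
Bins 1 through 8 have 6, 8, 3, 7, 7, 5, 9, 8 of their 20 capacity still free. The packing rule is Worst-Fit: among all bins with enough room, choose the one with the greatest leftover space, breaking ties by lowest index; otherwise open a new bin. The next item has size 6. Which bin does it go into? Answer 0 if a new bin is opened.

7

Bins with room: bin 1 (6), bin 2 (8), bin 4 (7), bin 5 (7), bin 7 (9), bin 8 (8).
Most room is bin 7 with 9 free.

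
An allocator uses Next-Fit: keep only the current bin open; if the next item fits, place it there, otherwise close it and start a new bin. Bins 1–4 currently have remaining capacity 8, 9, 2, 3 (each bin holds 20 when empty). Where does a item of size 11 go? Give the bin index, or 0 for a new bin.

0

Next-Fit only looks at bin 4, which has 3 free.
11 does not fit, so a new bin is opened.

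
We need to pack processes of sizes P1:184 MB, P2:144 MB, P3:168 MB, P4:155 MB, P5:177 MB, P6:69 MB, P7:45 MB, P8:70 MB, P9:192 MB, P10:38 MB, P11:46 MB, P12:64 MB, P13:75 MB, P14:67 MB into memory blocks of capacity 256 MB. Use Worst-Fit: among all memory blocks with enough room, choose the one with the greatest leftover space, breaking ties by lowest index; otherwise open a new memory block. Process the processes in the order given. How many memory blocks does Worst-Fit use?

P1 (184 MB) → memory block 1 (remaining 72 MB)
P2 (144 MB) → memory block 2 (remaining 112 MB)
P3 (168 MB) → memory block 3 (remaining 88 MB)
P4 (155 MB) → memory block 4 (remaining 101 MB)
P5 (177 MB) → memory block 5 (remaining 79 MB)
P6 (69 MB) → memory block 2 (remaining 43 MB)
P7 (45 MB) → memory block 4 (remaining 56 MB)
P8 (70 MB) → memory block 3 (remaining 18 MB)
P9 (192 MB) → memory block 6 (remaining 64 MB)
P10 (38 MB) → memory block 5 (remaining 41 MB)
P11 (46 MB) → memory block 1 (remaining 26 MB)
P12 (64 MB) → memory block 6 (remaining 0 MB)
P13 (75 MB) → memory block 7 (remaining 181 MB)
P14 (67 MB) → memory block 7 (remaining 114 MB)
Final memory blocks: [184,46] [144,69] [168,70] [155,45] [177,38] [192,64] [75,67].

7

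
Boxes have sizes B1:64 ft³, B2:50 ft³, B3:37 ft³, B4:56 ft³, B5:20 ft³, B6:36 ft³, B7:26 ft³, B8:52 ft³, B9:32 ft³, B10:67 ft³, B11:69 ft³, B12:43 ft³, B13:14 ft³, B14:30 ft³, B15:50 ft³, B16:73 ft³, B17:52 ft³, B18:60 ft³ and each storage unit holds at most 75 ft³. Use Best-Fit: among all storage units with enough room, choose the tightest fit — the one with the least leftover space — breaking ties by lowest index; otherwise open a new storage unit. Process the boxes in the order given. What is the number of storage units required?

B1 (64 ft³) → storage unit 1 (remaining 11 ft³)
B2 (50 ft³) → storage unit 2 (remaining 25 ft³)
B3 (37 ft³) → storage unit 3 (remaining 38 ft³)
B4 (56 ft³) → storage unit 4 (remaining 19 ft³)
B5 (20 ft³) → storage unit 2 (remaining 5 ft³)
B6 (36 ft³) → storage unit 3 (remaining 2 ft³)
B7 (26 ft³) → storage unit 5 (remaining 49 ft³)
B8 (52 ft³) → storage unit 6 (remaining 23 ft³)
B9 (32 ft³) → storage unit 5 (remaining 17 ft³)
B10 (67 ft³) → storage unit 7 (remaining 8 ft³)
B11 (69 ft³) → storage unit 8 (remaining 6 ft³)
B12 (43 ft³) → storage unit 9 (remaining 32 ft³)
B13 (14 ft³) → storage unit 5 (remaining 3 ft³)
B14 (30 ft³) → storage unit 9 (remaining 2 ft³)
B15 (50 ft³) → storage unit 10 (remaining 25 ft³)
B16 (73 ft³) → storage unit 11 (remaining 2 ft³)
B17 (52 ft³) → storage unit 12 (remaining 23 ft³)
B18 (60 ft³) → storage unit 13 (remaining 15 ft³)

13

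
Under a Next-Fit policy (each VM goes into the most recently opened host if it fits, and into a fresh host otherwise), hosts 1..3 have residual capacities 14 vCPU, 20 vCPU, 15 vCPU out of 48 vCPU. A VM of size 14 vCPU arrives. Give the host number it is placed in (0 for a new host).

Next-Fit only looks at host 3, which has 15 vCPU free.
14 vCPU fits there.

3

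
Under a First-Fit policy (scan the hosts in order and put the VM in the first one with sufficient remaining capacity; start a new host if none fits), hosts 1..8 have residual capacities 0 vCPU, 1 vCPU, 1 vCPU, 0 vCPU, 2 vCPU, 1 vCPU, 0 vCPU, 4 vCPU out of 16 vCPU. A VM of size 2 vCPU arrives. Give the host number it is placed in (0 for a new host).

Hosts with room: host 5 (2 vCPU), host 8 (4 vCPU).
The first with room is host 5.

5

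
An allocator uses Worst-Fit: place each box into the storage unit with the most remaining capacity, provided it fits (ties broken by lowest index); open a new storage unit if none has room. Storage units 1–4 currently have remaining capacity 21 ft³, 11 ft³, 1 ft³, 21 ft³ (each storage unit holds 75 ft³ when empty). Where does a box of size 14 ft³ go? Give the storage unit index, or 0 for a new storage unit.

1

Storage units with room: storage unit 1 (21 ft³), storage unit 4 (21 ft³).
Most room is storage unit 1 with 21 ft³ free.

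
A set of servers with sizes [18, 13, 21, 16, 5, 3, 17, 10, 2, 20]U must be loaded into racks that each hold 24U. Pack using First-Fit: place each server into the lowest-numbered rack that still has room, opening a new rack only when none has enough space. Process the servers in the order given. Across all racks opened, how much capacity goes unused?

Put 18U in rack 1; 6U remain.
Put 13U in rack 2; 11U remain.
Put 21U in rack 3; 3U remain.
Put 16U in rack 4; 8U remain.
Put 5U in rack 1; 1U remain.
Put 3U in rack 2; 8U remain.
Put 17U in rack 5; 7U remain.
Put 10U in rack 6; 14U remain.
Put 2U in rack 2; 6U remain.
Put 20U in rack 7; 4U remain.
7 racks × 24U = 168U; used 125U; unused 43U.

43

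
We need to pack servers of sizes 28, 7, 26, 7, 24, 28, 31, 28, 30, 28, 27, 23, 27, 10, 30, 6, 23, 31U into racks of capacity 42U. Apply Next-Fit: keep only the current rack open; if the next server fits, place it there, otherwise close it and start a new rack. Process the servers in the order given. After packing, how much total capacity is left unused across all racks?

28U → rack 1 (remaining 14U)
7U → rack 1 (remaining 7U)
26U → rack 2 (remaining 16U)
7U → rack 2 (remaining 9U)
24U → rack 3 (remaining 18U)
28U → rack 4 (remaining 14U)
31U → rack 5 (remaining 11U)
28U → rack 6 (remaining 14U)
30U → rack 7 (remaining 12U)
28U → rack 8 (remaining 14U)
27U → rack 9 (remaining 15U)
23U → rack 10 (remaining 19U)
27U → rack 11 (remaining 15U)
10U → rack 11 (remaining 5U)
30U → rack 12 (remaining 12U)
6U → rack 12 (remaining 6U)
23U → rack 13 (remaining 19U)
31U → rack 14 (remaining 11U)
14 racks × 42U = 588U; used 414U; unused 174U.

174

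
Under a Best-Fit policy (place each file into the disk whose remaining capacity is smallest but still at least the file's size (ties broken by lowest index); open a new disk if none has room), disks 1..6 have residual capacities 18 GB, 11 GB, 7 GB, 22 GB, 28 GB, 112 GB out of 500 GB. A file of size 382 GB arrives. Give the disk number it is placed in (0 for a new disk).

0

No disk has ≥ 382 GB free, so a new disk is opened.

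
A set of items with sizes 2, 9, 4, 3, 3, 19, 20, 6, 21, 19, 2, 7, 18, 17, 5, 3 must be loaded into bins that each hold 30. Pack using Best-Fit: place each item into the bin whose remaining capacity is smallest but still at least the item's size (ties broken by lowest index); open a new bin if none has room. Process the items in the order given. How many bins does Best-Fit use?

7

Put 2 in bin 1; 28 remain.
Put 9 in bin 1; 19 remain.
Put 4 in bin 1; 15 remain.
Put 3 in bin 1; 12 remain.
Put 3 in bin 1; 9 remain.
Put 19 in bin 2; 11 remain.
Put 20 in bin 3; 10 remain.
Put 6 in bin 1; 3 remain.
Put 21 in bin 4; 9 remain.
Put 19 in bin 5; 11 remain.
Put 2 in bin 1; 1 remain.
Put 7 in bin 4; 2 remain.
Put 18 in bin 6; 12 remain.
Put 17 in bin 7; 13 remain.
Put 5 in bin 3; 5 remain.
Put 3 in bin 3; 2 remain.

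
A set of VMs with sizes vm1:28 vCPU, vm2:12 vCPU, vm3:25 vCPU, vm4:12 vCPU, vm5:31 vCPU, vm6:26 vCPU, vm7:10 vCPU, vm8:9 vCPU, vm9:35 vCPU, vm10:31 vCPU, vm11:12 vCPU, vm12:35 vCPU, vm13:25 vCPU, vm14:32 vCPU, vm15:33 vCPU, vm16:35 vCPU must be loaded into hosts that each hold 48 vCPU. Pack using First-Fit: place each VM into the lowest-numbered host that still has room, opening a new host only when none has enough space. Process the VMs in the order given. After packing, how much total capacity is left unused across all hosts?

Put vm1 (28 vCPU) in host 1; 20 vCPU remain.
Put vm2 (12 vCPU) in host 1; 8 vCPU remain.
Put vm3 (25 vCPU) in host 2; 23 vCPU remain.
Put vm4 (12 vCPU) in host 2; 11 vCPU remain.
Put vm5 (31 vCPU) in host 3; 17 vCPU remain.
Put vm6 (26 vCPU) in host 4; 22 vCPU remain.
Put vm7 (10 vCPU) in host 2; 1 vCPU remain.
Put vm8 (9 vCPU) in host 3; 8 vCPU remain.
Put vm9 (35 vCPU) in host 5; 13 vCPU remain.
Put vm10 (31 vCPU) in host 6; 17 vCPU remain.
Put vm11 (12 vCPU) in host 4; 10 vCPU remain.
Put vm12 (35 vCPU) in host 7; 13 vCPU remain.
Put vm13 (25 vCPU) in host 8; 23 vCPU remain.
Put vm14 (32 vCPU) in host 9; 16 vCPU remain.
Put vm15 (33 vCPU) in host 10; 15 vCPU remain.
Put vm16 (35 vCPU) in host 11; 13 vCPU remain.
11 hosts × 48 vCPU = 528 vCPU; used 391 vCPU; unused 137 vCPU.

137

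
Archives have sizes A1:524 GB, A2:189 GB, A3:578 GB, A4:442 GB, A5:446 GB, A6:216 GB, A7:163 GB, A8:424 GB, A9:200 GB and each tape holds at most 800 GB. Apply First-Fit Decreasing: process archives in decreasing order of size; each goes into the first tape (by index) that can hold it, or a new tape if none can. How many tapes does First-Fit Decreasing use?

Sorted descending: 578, 524, 446, 442, 424, 216, 200, 189, 163.
tape 1: place 578 GB, 222 GB left
tape 2: place 524 GB, 276 GB left
tape 3: place 446 GB, 354 GB left
tape 4: place 442 GB, 358 GB left
tape 5: place 424 GB, 376 GB left
tape 1: place 216 GB, 6 GB left
tape 2: place 200 GB, 76 GB left
tape 3: place 189 GB, 165 GB left
tape 3: place 163 GB, 2 GB left

5 tapes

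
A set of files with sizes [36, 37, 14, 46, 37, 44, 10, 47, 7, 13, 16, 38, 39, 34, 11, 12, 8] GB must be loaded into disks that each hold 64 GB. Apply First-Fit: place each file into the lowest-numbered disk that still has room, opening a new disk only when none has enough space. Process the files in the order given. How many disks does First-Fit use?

36 GB → disk 1 (remaining 28 GB)
37 GB → disk 2 (remaining 27 GB)
14 GB → disk 1 (remaining 14 GB)
46 GB → disk 3 (remaining 18 GB)
37 GB → disk 4 (remaining 27 GB)
44 GB → disk 5 (remaining 20 GB)
10 GB → disk 1 (remaining 4 GB)
47 GB → disk 6 (remaining 17 GB)
7 GB → disk 2 (remaining 20 GB)
13 GB → disk 2 (remaining 7 GB)
16 GB → disk 3 (remaining 2 GB)
38 GB → disk 7 (remaining 26 GB)
39 GB → disk 8 (remaining 25 GB)
34 GB → disk 9 (remaining 30 GB)
11 GB → disk 4 (remaining 16 GB)
12 GB → disk 4 (remaining 4 GB)
8 GB → disk 5 (remaining 12 GB)
Final disks: [36,14,10] [37,7,13] [46,16] [37,11,12] [44,8] [47] [38] [39] [34].

9 disks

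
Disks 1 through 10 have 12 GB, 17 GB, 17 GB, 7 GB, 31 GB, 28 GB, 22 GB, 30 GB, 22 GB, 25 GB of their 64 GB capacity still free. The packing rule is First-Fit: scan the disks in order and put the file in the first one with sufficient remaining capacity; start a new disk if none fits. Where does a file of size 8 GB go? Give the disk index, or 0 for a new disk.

Disks with room: disk 1 (12 GB), disk 2 (17 GB), disk 3 (17 GB), disk 5 (31 GB), disk 6 (28 GB), disk 7 (22 GB), disk 8 (30 GB), disk 9 (22 GB), disk 10 (25 GB).
The first with room is disk 1.

1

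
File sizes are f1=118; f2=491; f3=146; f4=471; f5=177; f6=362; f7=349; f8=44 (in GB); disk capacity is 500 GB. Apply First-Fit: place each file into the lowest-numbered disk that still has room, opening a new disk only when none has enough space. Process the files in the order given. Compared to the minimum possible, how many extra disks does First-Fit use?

0

First-Fit: [118,146,177,44] [491] [471] [362] [349] → 5 disks.
Total size 2158 GB; any packing needs at least ⌈2158/500⌉ = 5 disks.
So 5 is already optimal.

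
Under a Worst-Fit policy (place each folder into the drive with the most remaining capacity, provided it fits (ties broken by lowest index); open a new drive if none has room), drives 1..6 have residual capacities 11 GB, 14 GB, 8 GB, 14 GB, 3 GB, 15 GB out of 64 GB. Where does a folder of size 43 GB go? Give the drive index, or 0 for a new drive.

No drive has ≥ 43 GB free, so a new drive is opened.

0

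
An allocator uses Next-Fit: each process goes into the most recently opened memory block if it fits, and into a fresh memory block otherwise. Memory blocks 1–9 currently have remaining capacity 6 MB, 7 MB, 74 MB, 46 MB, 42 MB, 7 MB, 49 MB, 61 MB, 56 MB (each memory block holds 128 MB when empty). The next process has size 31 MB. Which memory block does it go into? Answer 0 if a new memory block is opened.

9

Next-Fit only looks at memory block 9, which has 56 MB free.
31 MB fits there.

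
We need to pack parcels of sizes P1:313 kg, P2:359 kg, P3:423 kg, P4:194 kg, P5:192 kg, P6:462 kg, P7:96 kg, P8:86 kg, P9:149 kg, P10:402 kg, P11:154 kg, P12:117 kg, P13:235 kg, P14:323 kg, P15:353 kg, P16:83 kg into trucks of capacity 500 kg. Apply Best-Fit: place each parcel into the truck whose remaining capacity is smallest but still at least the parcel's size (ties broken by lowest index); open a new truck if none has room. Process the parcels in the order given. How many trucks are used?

P1 (313 kg) → truck 1 (remaining 187 kg)
P2 (359 kg) → truck 2 (remaining 141 kg)
P3 (423 kg) → truck 3 (remaining 77 kg)
P4 (194 kg) → truck 4 (remaining 306 kg)
P5 (192 kg) → truck 4 (remaining 114 kg)
P6 (462 kg) → truck 5 (remaining 38 kg)
P7 (96 kg) → truck 4 (remaining 18 kg)
P8 (86 kg) → truck 2 (remaining 55 kg)
P9 (149 kg) → truck 1 (remaining 38 kg)
P10 (402 kg) → truck 6 (remaining 98 kg)
P11 (154 kg) → truck 7 (remaining 346 kg)
P12 (117 kg) → truck 7 (remaining 229 kg)
P13 (235 kg) → truck 8 (remaining 265 kg)
P14 (323 kg) → truck 9 (remaining 177 kg)
P15 (353 kg) → truck 10 (remaining 147 kg)
P16 (83 kg) → truck 6 (remaining 15 kg)

10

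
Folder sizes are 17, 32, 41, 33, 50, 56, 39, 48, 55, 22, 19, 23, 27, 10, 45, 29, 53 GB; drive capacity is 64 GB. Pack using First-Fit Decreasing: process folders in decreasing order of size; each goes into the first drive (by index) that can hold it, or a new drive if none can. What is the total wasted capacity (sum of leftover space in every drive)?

Sorted descending: 56, 55, 53, 50, 48, 45, 41, 39, 33, 32, 29, 27, 23, 22, 19, 17, 10.
drive 1: place 56 GB, 8 GB left
drive 2: place 55 GB, 9 GB left
drive 3: place 53 GB, 11 GB left
drive 4: place 50 GB, 14 GB left
drive 5: place 48 GB, 16 GB left
drive 6: place 45 GB, 19 GB left
drive 7: place 41 GB, 23 GB left
drive 8: place 39 GB, 25 GB left
drive 9: place 33 GB, 31 GB left
drive 10: place 32 GB, 32 GB left
drive 9: place 29 GB, 2 GB left
drive 10: place 27 GB, 5 GB left
drive 7: place 23 GB, 0 GB left
drive 8: place 22 GB, 3 GB left
drive 6: place 19 GB, 0 GB left
drive 11: place 17 GB, 47 GB left
drive 3: place 10 GB, 1 GB left
11 drives × 64 GB = 704 GB; used 599 GB; unused 105 GB.

105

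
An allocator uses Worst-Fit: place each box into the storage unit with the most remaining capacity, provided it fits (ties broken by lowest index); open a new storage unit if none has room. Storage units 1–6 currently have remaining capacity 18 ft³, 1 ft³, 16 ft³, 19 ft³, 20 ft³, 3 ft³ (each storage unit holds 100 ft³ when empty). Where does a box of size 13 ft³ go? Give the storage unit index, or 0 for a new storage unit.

5

Storage units with room: storage unit 1 (18 ft³), storage unit 3 (16 ft³), storage unit 4 (19 ft³), storage unit 5 (20 ft³).
Most room is storage unit 5 with 20 ft³ free.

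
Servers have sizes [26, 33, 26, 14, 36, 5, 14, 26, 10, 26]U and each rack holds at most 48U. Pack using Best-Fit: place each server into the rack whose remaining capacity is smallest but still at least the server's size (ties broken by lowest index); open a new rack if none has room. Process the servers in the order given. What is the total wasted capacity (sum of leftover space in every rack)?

72

26U → rack 1 (remaining 22U)
33U → rack 2 (remaining 15U)
26U → rack 3 (remaining 22U)
14U → rack 2 (remaining 1U)
36U → rack 4 (remaining 12U)
5U → rack 4 (remaining 7U)
14U → rack 1 (remaining 8U)
26U → rack 5 (remaining 22U)
10U → rack 3 (remaining 12U)
26U → rack 6 (remaining 22U)
6 racks × 48U = 288U; used 216U; unused 72U.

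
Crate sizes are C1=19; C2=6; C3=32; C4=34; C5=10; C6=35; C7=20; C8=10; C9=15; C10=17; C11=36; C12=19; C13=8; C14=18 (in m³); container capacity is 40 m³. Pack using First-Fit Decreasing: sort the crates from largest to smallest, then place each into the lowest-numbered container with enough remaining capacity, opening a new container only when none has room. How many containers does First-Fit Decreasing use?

8

Sorted descending: 36, 35, 34, 32, 20, 19, 19, 18, 17, 15, 10, 10, 8, 6.
container 1: place 36 m³, 4 m³ left
container 2: place 35 m³, 5 m³ left
container 3: place 34 m³, 6 m³ left
container 4: place 32 m³, 8 m³ left
container 5: place 20 m³, 20 m³ left
container 5: place 19 m³, 1 m³ left
container 6: place 19 m³, 21 m³ left
container 6: place 18 m³, 3 m³ left
container 7: place 17 m³, 23 m³ left
container 7: place 15 m³, 8 m³ left
container 8: place 10 m³, 30 m³ left
container 8: place 10 m³, 20 m³ left
container 4: place 8 m³, 0 m³ left
container 3: place 6 m³, 0 m³ left
Final containers: [36] [35] [34,6] [32,8] [20,19] [19,18] [17,15] [10,10].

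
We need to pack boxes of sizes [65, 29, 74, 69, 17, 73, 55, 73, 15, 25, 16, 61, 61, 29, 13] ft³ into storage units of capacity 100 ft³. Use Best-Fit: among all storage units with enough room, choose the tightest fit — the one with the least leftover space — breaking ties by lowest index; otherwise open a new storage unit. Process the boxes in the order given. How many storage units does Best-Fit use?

8

Put 65 ft³ in storage unit 1; 35 ft³ remain.
Put 29 ft³ in storage unit 1; 6 ft³ remain.
Put 74 ft³ in storage unit 2; 26 ft³ remain.
Put 69 ft³ in storage unit 3; 31 ft³ remain.
Put 17 ft³ in storage unit 2; 9 ft³ remain.
Put 73 ft³ in storage unit 4; 27 ft³ remain.
Put 55 ft³ in storage unit 5; 45 ft³ remain.
Put 73 ft³ in storage unit 6; 27 ft³ remain.
Put 15 ft³ in storage unit 4; 12 ft³ remain.
Put 25 ft³ in storage unit 6; 2 ft³ remain.
Put 16 ft³ in storage unit 3; 15 ft³ remain.
Put 61 ft³ in storage unit 7; 39 ft³ remain.
Put 61 ft³ in storage unit 8; 39 ft³ remain.
Put 29 ft³ in storage unit 7; 10 ft³ remain.
Put 13 ft³ in storage unit 3; 2 ft³ remain.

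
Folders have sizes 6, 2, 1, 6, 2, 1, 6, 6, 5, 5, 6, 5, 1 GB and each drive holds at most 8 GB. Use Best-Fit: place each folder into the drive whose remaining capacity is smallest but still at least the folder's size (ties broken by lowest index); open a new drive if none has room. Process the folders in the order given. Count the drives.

6 GB → drive 1 (remaining 2 GB)
2 GB → drive 1 (remaining 0 GB)
1 GB → drive 2 (remaining 7 GB)
6 GB → drive 2 (remaining 1 GB)
2 GB → drive 3 (remaining 6 GB)
1 GB → drive 2 (remaining 0 GB)
6 GB → drive 3 (remaining 0 GB)
6 GB → drive 4 (remaining 2 GB)
5 GB → drive 5 (remaining 3 GB)
5 GB → drive 6 (remaining 3 GB)
6 GB → drive 7 (remaining 2 GB)
5 GB → drive 8 (remaining 3 GB)
1 GB → drive 4 (remaining 1 GB)

8 drives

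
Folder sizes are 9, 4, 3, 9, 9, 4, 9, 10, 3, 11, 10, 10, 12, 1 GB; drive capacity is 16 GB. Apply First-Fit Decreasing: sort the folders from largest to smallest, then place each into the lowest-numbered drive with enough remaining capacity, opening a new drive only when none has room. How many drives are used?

9 drives

Sorted descending: 12, 11, 10, 10, 10, 9, 9, 9, 9, 4, 4, 3, 3, 1.
Put 12 GB in drive 1; 4 GB remain.
Put 11 GB in drive 2; 5 GB remain.
Put 10 GB in drive 3; 6 GB remain.
Put 10 GB in drive 4; 6 GB remain.
Put 10 GB in drive 5; 6 GB remain.
Put 9 GB in drive 6; 7 GB remain.
Put 9 GB in drive 7; 7 GB remain.
Put 9 GB in drive 8; 7 GB remain.
Put 9 GB in drive 9; 7 GB remain.
Put 4 GB in drive 1; 0 GB remain.
Put 4 GB in drive 2; 1 GB remain.
Put 3 GB in drive 3; 3 GB remain.
Put 3 GB in drive 3; 0 GB remain.
Put 1 GB in drive 2; 0 GB remain.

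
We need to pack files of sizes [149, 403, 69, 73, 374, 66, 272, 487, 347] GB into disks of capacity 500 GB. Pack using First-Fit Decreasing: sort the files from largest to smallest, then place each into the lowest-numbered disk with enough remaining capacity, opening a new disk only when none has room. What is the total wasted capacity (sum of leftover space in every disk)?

Sorted descending: 487, 403, 374, 347, 272, 149, 73, 69, 66.
disk 1: place 487 GB, 13 GB left
disk 2: place 403 GB, 97 GB left
disk 3: place 374 GB, 126 GB left
disk 4: place 347 GB, 153 GB left
disk 5: place 272 GB, 228 GB left
disk 4: place 149 GB, 4 GB left
disk 2: place 73 GB, 24 GB left
disk 3: place 69 GB, 57 GB left
disk 5: place 66 GB, 162 GB left
5 disks × 500 GB = 2500 GB; used 2240 GB; unused 260 GB.

260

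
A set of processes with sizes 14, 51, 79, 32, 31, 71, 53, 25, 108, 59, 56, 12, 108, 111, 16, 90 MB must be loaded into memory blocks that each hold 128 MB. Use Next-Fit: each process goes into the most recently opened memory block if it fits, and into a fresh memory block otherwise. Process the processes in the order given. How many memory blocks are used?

9 memory blocks

14 MB → memory block 1 (remaining 114 MB)
51 MB → memory block 1 (remaining 63 MB)
79 MB → memory block 2 (remaining 49 MB)
32 MB → memory block 2 (remaining 17 MB)
31 MB → memory block 3 (remaining 97 MB)
71 MB → memory block 3 (remaining 26 MB)
53 MB → memory block 4 (remaining 75 MB)
25 MB → memory block 4 (remaining 50 MB)
108 MB → memory block 5 (remaining 20 MB)
59 MB → memory block 6 (remaining 69 MB)
56 MB → memory block 6 (remaining 13 MB)
12 MB → memory block 6 (remaining 1 MB)
108 MB → memory block 7 (remaining 20 MB)
111 MB → memory block 8 (remaining 17 MB)
16 MB → memory block 8 (remaining 1 MB)
90 MB → memory block 9 (remaining 38 MB)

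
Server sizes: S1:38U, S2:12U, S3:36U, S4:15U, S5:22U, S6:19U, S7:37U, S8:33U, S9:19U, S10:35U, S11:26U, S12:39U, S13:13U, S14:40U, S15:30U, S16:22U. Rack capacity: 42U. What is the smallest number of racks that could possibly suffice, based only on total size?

Total size = 38 + 12 + 36 + 15 + 22 + 19 + 37 + 33 + 19 + 35 + 26 + 39 + 13 + 40 + 30 + 22 = 436U.
⌈436 / 42⌉ = 11.

11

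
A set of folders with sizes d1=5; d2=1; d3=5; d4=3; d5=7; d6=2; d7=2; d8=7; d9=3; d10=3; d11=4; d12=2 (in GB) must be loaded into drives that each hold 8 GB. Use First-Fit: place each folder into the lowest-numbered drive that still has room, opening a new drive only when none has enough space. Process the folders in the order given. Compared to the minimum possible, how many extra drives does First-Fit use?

First-Fit: [5,1,2] [5,3] [7] [2,3,3] [7] [4,2] → 6 drives.
Total size 44 GB; any packing needs at least ⌈44/8⌉ = 6 drives.
So 6 is already optimal.

0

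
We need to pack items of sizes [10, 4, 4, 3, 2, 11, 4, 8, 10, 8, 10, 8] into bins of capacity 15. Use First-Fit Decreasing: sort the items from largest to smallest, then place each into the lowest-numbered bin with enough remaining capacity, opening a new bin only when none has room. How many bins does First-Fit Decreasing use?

Sorted descending: 11, 10, 10, 10, 8, 8, 8, 4, 4, 4, 3, 2.
bin 1: place 11, 4 left
bin 2: place 10, 5 left
bin 3: place 10, 5 left
bin 4: place 10, 5 left
bin 5: place 8, 7 left
bin 6: place 8, 7 left
bin 7: place 8, 7 left
bin 1: place 4, 0 left
bin 2: place 4, 1 left
bin 3: place 4, 1 left
bin 4: place 3, 2 left
bin 4: place 2, 0 left
Final bins: [11,4] [10,4] [10,4] [10,3,2] [8] [8] [8].

7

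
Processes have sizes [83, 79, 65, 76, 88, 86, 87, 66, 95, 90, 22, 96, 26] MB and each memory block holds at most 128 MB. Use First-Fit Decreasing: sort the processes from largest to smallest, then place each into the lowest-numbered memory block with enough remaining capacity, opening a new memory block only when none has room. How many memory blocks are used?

11

Sorted descending: 96, 95, 90, 88, 87, 86, 83, 79, 76, 66, 65, 26, 22.
96 MB → memory block 1 (remaining 32 MB)
95 MB → memory block 2 (remaining 33 MB)
90 MB → memory block 3 (remaining 38 MB)
88 MB → memory block 4 (remaining 40 MB)
87 MB → memory block 5 (remaining 41 MB)
86 MB → memory block 6 (remaining 42 MB)
83 MB → memory block 7 (remaining 45 MB)
79 MB → memory block 8 (remaining 49 MB)
76 MB → memory block 9 (remaining 52 MB)
66 MB → memory block 10 (remaining 62 MB)
65 MB → memory block 11 (remaining 63 MB)
26 MB → memory block 1 (remaining 6 MB)
22 MB → memory block 2 (remaining 11 MB)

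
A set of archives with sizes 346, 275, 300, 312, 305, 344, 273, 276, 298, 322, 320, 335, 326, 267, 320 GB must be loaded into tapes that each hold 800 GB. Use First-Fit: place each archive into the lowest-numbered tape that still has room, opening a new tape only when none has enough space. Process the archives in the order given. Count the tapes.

8

tape 1: place 346 GB, 454 GB left
tape 1: place 275 GB, 179 GB left
tape 2: place 300 GB, 500 GB left
tape 2: place 312 GB, 188 GB left
tape 3: place 305 GB, 495 GB left
tape 3: place 344 GB, 151 GB left
tape 4: place 273 GB, 527 GB left
tape 4: place 276 GB, 251 GB left
tape 5: place 298 GB, 502 GB left
tape 5: place 322 GB, 180 GB left
tape 6: place 320 GB, 480 GB left
tape 6: place 335 GB, 145 GB left
tape 7: place 326 GB, 474 GB left
tape 7: place 267 GB, 207 GB left
tape 8: place 320 GB, 480 GB left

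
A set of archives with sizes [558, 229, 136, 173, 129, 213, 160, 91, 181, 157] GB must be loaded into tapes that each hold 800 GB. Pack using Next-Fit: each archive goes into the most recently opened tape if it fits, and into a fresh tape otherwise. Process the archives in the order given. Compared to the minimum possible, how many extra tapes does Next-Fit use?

Next-Fit: [558,229] [136,173,129,213] [160,91,181,157] → 3 tapes.
Total size 2027 GB; any packing needs at least ⌈2027/800⌉ = 3 tapes.
So 3 is already optimal.

0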